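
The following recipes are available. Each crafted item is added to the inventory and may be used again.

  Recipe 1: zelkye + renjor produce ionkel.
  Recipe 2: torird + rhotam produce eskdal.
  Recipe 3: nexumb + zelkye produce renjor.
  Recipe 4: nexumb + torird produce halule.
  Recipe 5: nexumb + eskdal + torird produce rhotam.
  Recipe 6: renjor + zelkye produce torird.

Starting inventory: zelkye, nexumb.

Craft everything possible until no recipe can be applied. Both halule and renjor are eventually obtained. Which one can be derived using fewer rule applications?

renjor: Using Recipe 3, nexumb and zelkye make renjor. [1 rule application]
halule: Using Recipe 3, nexumb and zelkye make renjor. Using Recipe 6, renjor and zelkye make torird. Using Recipe 4, nexumb and torird make halule. [3 rule applications]
renjor needs fewer.

renjor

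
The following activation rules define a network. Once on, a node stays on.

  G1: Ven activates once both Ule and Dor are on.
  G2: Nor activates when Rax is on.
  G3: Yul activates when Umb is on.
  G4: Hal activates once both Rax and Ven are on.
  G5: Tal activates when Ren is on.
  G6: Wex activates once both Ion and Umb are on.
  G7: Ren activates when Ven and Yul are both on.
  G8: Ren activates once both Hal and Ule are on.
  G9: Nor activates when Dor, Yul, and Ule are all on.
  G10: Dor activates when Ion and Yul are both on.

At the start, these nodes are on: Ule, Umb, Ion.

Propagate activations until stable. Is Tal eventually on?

G3: Umb on → Yul on.
G10: Ion and Yul on → Dor on.
Ule and Dor are on, so Ven activates (G1).
G7: Ven and Yul on → Ren on.
Ren is on, so Tal activates (G5).

Yes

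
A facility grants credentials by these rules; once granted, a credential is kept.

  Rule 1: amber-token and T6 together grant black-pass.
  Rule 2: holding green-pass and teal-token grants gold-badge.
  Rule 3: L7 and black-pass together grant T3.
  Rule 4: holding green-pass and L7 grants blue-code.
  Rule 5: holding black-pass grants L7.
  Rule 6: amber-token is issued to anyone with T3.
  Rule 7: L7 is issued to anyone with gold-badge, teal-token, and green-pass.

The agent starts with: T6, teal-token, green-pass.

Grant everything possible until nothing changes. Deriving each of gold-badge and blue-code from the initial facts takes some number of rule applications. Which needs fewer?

gold-badge: Holding green-pass and teal-token grants gold-badge (Rule 2). [1 rule application]
blue-code: Holding green-pass and teal-token grants gold-badge (Rule 2). Holding gold-badge, teal-token, and green-pass grants L7 (Rule 7). Holding green-pass and L7 grants blue-code (Rule 4). [3 rule applications]
gold-badge needs fewer.

gold-badge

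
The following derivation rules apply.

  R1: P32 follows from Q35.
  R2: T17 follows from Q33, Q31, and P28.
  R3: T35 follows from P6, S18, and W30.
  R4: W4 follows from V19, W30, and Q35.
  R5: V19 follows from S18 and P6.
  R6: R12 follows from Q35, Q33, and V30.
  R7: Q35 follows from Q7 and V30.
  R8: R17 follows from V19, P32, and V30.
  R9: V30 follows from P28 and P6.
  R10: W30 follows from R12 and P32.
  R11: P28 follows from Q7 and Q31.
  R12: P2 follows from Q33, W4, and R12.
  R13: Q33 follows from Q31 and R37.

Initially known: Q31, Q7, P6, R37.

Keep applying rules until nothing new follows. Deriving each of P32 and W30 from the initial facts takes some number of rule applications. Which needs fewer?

P32: From Q7 and Q31, R11 gives P28. From P28 and P6, R9 gives V30. Q7 and V30 hold, so Q35 follows (R7). Q35 holds, so P32 follows (R1). [4 rule applications]
W30: From Q7 and Q31, R11 gives P28. From Q31 and R37, R13 gives Q33. From P28 and P6, R9 gives V30. From Q7 and V30, R7 gives Q35. From Q35, Q33, and V30, R6 gives R12. Q35 holds, so P32 follows (R1). From R12 and P32, R10 gives W30. [7 rule applications]
P32 needs fewer.

P32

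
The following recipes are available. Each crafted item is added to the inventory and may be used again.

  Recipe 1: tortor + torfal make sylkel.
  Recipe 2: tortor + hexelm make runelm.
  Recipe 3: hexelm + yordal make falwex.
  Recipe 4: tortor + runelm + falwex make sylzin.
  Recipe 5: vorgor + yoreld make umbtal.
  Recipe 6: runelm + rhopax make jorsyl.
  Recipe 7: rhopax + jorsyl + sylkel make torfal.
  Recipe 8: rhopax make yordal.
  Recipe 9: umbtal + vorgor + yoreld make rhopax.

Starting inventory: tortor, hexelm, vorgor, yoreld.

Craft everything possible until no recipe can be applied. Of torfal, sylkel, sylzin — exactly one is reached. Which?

Using Recipe 2, tortor and hexelm make runelm.
vorgor + yoreld → umbtal (Recipe 5).
Using Recipe 9, umbtal, vorgor, and yoreld make rhopax.
Using Recipe 8, rhopax makes yordal.
Using Recipe 3, hexelm and yordal make falwex.
tortor + runelm + falwex → sylzin (Recipe 4).
torfal would need rhopax, jorsyl, and sylkel (Recipe 7), but sylkel is never obtained. sylkel would need tortor and torfal (Recipe 1), but torfal is never obtained.

sylzin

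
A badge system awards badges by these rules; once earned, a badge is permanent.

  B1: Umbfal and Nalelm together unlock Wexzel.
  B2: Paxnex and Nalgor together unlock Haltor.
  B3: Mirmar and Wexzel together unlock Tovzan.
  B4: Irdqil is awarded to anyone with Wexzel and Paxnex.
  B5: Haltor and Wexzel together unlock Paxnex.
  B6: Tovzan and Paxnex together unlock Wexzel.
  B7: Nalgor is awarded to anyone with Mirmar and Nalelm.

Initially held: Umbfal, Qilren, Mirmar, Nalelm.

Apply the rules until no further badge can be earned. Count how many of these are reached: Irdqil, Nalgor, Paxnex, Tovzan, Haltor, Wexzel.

With Umbfal and Nalelm, Wexzel is earned (B1).
With Mirmar and Nalelm, Nalgor is earned (B7).
With Mirmar and Wexzel, Tovzan is earned (B3).
Irdqil would need Wexzel and Paxnex (B4), but Paxnex is never earned.
Nalgor: reached.
Paxnex would need Haltor and Wexzel (B5), but Haltor is never earned.
Tovzan: reached.
Haltor would need Paxnex and Nalgor (B2), but Paxnex is never earned.
Wexzel: reached.
Reached: Nalgor, Tovzan, and Wexzel — 3 of the 6.

3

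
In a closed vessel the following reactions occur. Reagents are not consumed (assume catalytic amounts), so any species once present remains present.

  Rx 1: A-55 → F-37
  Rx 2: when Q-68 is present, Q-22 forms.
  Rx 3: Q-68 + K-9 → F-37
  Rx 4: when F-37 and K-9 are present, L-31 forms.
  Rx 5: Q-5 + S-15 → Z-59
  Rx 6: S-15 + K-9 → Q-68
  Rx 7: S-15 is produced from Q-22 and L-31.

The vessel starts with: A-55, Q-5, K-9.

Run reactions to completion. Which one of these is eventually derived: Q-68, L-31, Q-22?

L-31

A-55 present → F-37 forms (Rx 1).
F-37 and K-9 present → L-31 forms (Rx 4).
Q-22 would need Q-68 (Rx 2), but Q-68 never forms. Q-68 would need S-15 and K-9 (Rx 6), but S-15 never forms.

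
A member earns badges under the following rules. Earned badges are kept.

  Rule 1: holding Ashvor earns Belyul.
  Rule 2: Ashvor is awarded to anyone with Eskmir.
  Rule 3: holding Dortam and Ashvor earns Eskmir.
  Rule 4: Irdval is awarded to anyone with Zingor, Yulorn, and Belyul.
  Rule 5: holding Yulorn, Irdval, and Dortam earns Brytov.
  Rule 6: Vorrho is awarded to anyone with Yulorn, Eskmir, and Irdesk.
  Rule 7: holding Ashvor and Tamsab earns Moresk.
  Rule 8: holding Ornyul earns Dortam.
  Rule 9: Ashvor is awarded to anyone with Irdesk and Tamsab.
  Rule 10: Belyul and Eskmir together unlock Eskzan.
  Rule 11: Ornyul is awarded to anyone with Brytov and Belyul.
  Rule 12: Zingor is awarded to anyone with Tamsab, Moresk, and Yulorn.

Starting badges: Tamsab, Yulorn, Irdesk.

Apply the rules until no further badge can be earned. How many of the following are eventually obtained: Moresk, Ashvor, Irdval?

With Irdesk and Tamsab, Ashvor is earned (Rule 9).
With Ashvor, Belyul is earned (Rule 1).
With Ashvor and Tamsab, Moresk is earned (Rule 7).
With Tamsab, Moresk, and Yulorn, Zingor is earned (Rule 12).
With Zingor, Yulorn, and Belyul, Irdval is earned (Rule 4).
Moresk: reached.
Ashvor: reached.
Irdval: reached.
All 3 are reached.

3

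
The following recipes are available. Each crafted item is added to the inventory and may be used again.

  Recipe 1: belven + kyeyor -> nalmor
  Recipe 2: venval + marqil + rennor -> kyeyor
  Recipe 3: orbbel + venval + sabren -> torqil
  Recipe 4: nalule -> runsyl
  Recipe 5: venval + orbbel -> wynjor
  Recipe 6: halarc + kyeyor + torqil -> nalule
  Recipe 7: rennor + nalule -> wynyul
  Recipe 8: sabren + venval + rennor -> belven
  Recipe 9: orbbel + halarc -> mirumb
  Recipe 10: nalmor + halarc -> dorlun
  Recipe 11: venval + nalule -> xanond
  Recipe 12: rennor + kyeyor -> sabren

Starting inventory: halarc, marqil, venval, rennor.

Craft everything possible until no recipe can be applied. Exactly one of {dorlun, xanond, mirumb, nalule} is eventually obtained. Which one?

venval + marqil + rennor -> kyeyor (Recipe 2).
Using Recipe 12, rennor and kyeyor make sabren.
sabren + venval + rennor -> belven (Recipe 8).
belven + kyeyor -> nalmor (Recipe 1).
Using Recipe 10, nalmor and halarc make dorlun.
xanond would need venval and nalule (Recipe 11), but nalule is never obtained. nalule would need halarc, kyeyor, and torqil (Recipe 6), but torqil is never obtained. mirumb would need orbbel and halarc (Recipe 9), but orbbel is never obtained.

dorlun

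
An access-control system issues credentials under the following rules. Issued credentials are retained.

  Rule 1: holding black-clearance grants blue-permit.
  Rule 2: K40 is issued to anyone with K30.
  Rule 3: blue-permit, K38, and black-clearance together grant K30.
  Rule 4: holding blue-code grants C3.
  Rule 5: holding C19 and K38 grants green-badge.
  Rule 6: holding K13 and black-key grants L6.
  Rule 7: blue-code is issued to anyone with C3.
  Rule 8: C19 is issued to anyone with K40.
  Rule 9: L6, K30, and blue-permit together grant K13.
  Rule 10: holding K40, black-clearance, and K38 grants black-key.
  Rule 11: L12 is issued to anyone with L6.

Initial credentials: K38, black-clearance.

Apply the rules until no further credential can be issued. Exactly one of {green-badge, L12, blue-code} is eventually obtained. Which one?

green-badge

Holding black-clearance grants blue-permit (Rule 1).
Holding blue-permit, K38, and black-clearance grants K30 (Rule 3).
Holding K30 grants K40 (Rule 2).
Holding K40 grants C19 (Rule 8).
Holding C19 and K38 grants green-badge (Rule 5).
blue-code would need C3 (Rule 7), but C3 is never granted. L12 would need L6 (Rule 11), but L6 is never granted.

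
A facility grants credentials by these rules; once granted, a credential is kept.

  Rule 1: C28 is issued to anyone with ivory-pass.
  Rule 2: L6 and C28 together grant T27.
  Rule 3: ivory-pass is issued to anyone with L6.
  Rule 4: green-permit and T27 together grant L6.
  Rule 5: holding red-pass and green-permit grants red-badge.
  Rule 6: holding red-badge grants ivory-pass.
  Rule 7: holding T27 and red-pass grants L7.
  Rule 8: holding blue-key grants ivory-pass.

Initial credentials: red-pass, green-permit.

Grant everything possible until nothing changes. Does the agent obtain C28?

Holding red-pass and green-permit grants red-badge (Rule 5).
Holding red-badge grants ivory-pass (Rule 6).
Holding ivory-pass grants C28 (Rule 1).

Yes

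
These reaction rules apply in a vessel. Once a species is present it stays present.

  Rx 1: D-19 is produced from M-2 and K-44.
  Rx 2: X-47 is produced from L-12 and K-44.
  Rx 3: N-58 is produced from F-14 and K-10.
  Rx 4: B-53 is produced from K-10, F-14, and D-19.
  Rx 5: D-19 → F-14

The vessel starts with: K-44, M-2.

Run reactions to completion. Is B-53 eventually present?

B-53 would need K-10, F-14, and D-19 (Rx 4), but K-10 never forms.

No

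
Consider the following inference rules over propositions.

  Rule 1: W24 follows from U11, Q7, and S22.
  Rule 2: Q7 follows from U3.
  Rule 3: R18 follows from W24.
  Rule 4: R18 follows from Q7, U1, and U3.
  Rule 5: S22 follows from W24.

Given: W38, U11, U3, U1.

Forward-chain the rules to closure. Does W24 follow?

W24 would need U11, Q7, and S22 (Rule 1), but S22 is never established.

No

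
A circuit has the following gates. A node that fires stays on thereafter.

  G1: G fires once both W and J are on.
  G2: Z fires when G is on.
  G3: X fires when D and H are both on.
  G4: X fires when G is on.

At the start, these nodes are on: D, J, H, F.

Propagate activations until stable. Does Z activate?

No

Z would need G (G2), but G never turns on.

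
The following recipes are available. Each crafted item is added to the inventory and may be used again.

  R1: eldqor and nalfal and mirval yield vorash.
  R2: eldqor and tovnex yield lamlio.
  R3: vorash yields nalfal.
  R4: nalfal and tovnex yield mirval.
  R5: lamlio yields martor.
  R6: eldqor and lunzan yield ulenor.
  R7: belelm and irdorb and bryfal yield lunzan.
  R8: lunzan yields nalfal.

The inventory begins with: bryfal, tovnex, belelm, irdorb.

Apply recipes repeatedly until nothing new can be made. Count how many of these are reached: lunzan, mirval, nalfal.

belelm and irdorb and bryfal → lunzan (R7).
Using R8, lunzan makes nalfal.
nalfal and tovnex → mirval (R4).
lunzan: reached.
mirval: reached.
nalfal: reached.
All 3 are reached.

3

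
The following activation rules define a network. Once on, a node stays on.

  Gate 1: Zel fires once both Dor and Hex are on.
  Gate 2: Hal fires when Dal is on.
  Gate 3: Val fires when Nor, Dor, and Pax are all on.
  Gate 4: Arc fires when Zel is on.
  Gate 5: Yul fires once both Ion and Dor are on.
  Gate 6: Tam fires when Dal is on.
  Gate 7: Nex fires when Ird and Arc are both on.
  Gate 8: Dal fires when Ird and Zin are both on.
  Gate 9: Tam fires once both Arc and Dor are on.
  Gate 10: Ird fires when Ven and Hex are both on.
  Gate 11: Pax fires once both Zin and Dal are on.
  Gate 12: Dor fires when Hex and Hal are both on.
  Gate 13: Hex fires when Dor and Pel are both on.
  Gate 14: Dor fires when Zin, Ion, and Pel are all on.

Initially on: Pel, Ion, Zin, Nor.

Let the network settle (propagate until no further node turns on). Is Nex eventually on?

No

Nex would need Ird and Arc (Gate 7), but Ird never turns on.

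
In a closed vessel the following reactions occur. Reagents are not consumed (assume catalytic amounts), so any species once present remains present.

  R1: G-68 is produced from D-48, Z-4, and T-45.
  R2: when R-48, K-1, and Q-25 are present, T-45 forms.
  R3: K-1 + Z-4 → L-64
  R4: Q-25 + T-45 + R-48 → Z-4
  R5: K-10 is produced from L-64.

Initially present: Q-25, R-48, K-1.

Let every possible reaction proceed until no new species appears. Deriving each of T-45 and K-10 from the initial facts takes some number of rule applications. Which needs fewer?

T-45

T-45: R-48, K-1, and Q-25 present → T-45 forms (R2). [1 rule application]
K-10: R-48, K-1, and Q-25 present → T-45 forms (R2). Q-25, T-45, and R-48 present → Z-4 forms (R4). K-1 and Z-4 present → L-64 forms (R3). L-64 present → K-10 forms (R5). [4 rule applications]
T-45 needs fewer.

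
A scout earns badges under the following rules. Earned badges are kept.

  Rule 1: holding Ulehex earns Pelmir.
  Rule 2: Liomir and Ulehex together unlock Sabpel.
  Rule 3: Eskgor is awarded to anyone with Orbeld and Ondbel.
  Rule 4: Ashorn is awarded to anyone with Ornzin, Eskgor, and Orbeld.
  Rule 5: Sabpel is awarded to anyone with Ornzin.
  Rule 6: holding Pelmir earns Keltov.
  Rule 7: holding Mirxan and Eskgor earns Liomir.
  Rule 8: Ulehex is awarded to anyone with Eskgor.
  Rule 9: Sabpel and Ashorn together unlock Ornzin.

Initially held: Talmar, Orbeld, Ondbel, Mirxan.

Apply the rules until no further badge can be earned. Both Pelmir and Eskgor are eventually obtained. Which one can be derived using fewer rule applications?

Eskgor

Eskgor: With Orbeld and Ondbel, Eskgor is earned (Rule 3). [1 rule application]
Pelmir: With Orbeld and Ondbel, Eskgor is earned (Rule 3). With Eskgor, Ulehex is earned (Rule 8). With Ulehex, Pelmir is earned (Rule 1). [3 rule applications]
Eskgor needs fewer.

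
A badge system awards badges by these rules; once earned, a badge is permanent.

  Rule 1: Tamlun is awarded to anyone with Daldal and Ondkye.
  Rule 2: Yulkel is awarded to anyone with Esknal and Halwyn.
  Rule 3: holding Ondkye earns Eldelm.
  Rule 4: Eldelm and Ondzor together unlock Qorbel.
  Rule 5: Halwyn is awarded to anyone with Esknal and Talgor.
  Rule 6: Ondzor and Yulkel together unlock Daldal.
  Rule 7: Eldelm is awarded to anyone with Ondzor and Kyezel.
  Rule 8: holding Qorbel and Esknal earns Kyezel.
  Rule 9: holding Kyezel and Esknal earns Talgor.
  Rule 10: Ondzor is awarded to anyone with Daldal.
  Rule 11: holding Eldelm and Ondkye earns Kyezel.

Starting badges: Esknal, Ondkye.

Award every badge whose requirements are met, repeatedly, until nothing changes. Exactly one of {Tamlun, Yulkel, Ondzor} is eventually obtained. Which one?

With Ondkye, Eldelm is earned (Rule 3).
With Eldelm and Ondkye, Kyezel is earned (Rule 11).
With Kyezel and Esknal, Talgor is earned (Rule 9).
With Esknal and Talgor, Halwyn is earned (Rule 5).
With Esknal and Halwyn, Yulkel is earned (Rule 2).
Tamlun would need Daldal and Ondkye (Rule 1), but Daldal is never earned. Ondzor would need Daldal (Rule 10), but Daldal is never earned.

Yulkel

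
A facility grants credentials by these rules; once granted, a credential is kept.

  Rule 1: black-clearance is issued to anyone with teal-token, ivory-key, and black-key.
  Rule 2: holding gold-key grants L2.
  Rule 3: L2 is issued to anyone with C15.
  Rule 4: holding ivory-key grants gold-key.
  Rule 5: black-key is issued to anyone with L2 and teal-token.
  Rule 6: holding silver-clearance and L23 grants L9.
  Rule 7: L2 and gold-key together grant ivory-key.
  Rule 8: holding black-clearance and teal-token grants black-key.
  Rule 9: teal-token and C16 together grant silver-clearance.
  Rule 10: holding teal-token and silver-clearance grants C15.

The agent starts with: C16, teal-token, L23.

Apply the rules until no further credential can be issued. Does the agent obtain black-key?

Holding teal-token and C16 grants silver-clearance (Rule 9).
Holding teal-token and silver-clearance grants C15 (Rule 10).
Holding C15 grants L2 (Rule 3).
Holding L2 and teal-token grants black-key (Rule 5).

Yes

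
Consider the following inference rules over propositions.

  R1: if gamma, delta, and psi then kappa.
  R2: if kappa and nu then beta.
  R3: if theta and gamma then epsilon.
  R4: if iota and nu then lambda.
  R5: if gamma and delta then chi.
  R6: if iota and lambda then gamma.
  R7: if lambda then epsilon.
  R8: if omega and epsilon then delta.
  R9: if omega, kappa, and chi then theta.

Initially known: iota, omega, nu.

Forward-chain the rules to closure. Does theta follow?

No

theta would need omega, kappa, and chi (R9), but kappa is never established.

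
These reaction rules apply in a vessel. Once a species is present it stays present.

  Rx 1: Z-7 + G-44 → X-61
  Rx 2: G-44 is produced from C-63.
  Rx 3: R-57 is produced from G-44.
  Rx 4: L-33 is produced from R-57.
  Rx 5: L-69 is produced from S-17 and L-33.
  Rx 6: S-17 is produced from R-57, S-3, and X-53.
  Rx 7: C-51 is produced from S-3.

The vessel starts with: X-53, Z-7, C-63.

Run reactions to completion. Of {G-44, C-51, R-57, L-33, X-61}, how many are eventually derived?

4

C-63 present → G-44 forms (Rx 2).
G-44 present → R-57 forms (Rx 3).
Z-7 and G-44 present → X-61 forms (Rx 1).
R-57 present → L-33 forms (Rx 4).
G-44: reached.
C-51 would need S-3 (Rx 7), but S-3 never forms.
R-57: reached.
L-33: reached.
X-61: reached.
Reached: G-44, R-57, L-33, and X-61 — 4 of the 5.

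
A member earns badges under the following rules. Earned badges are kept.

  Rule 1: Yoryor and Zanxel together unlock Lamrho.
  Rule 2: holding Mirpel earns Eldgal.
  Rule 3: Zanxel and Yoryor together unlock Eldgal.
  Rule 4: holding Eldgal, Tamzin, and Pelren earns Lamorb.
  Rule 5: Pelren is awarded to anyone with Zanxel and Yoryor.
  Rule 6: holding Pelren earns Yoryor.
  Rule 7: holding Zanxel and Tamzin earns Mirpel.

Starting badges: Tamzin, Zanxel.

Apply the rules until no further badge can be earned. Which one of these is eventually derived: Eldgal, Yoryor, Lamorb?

With Zanxel and Tamzin, Mirpel is earned (Rule 7).
With Mirpel, Eldgal is earned (Rule 2).
Lamorb would need Eldgal, Tamzin, and Pelren (Rule 4), but Pelren is never earned. Yoryor would need Pelren (Rule 6), but Pelren is never earned.

Eldgal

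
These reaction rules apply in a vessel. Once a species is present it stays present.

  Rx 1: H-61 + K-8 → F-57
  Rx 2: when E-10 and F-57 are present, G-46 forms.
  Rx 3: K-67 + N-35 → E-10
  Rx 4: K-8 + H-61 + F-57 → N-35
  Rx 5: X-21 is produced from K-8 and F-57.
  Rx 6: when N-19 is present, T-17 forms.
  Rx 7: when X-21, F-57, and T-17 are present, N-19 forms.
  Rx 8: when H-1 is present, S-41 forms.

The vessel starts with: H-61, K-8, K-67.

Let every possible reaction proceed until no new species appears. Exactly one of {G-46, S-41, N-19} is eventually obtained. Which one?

H-61 and K-8 present → F-57 forms (Rx 1).
K-8, H-61, and F-57 present → N-35 forms (Rx 4).
K-67 and N-35 present → E-10 forms (Rx 3).
E-10 and F-57 present → G-46 forms (Rx 2).
N-19 would need X-21, F-57, and T-17 (Rx 7), but T-17 never forms. S-41 would need H-1 (Rx 8), but H-1 never forms.

G-46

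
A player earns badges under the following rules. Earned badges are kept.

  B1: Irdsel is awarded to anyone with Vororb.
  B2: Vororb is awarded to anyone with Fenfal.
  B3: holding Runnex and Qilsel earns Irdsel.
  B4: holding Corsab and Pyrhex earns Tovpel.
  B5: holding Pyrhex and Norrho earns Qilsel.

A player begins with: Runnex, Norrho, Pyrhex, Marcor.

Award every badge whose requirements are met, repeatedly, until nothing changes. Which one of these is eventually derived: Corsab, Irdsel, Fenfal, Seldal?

Irdsel

With Pyrhex and Norrho, Qilsel is earned (B5).
With Runnex and Qilsel, Irdsel is earned (B3).
No rule produces Seldal, and it is not given. No rule produces Corsab, and it is not given. No rule produces Fenfal, and it is not given.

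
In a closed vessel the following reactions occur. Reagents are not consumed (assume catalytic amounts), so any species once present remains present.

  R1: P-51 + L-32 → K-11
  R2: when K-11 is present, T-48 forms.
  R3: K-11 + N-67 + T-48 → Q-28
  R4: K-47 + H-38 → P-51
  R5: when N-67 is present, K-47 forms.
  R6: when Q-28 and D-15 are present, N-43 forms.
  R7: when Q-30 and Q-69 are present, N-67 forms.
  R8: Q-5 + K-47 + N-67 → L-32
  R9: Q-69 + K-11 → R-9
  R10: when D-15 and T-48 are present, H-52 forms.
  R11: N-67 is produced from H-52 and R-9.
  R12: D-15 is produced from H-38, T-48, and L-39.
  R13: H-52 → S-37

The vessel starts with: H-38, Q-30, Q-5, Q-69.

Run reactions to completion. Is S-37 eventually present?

No

S-37 would need H-52 (R13), but H-52 never forms.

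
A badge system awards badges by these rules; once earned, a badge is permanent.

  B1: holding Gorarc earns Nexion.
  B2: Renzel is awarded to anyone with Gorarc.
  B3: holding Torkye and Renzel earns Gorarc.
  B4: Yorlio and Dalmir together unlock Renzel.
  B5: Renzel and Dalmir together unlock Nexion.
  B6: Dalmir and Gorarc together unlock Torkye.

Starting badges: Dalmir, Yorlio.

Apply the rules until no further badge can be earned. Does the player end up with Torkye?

No

Torkye would need Dalmir and Gorarc (B6), but Gorarc is never earned.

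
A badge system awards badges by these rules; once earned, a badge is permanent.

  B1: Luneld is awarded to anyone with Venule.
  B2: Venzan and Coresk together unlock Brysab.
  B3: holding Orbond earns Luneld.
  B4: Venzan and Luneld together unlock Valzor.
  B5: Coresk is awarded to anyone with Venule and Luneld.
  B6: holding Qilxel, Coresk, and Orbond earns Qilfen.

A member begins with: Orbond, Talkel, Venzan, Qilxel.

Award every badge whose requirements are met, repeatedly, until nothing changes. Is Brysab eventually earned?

Brysab would need Venzan and Coresk (B2), but Coresk is never earned.

No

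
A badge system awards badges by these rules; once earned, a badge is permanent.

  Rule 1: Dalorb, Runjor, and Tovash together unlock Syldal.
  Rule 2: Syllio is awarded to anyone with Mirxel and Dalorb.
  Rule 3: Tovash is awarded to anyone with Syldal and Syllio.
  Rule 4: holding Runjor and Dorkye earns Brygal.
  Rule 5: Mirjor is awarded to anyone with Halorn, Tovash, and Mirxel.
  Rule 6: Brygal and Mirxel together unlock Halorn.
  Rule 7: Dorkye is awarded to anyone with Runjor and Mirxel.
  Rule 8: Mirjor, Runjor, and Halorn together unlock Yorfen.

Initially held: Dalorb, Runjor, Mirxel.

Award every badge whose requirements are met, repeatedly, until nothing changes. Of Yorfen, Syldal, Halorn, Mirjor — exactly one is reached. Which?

Halorn

With Runjor and Mirxel, Dorkye is earned (Rule 7).
With Runjor and Dorkye, Brygal is earned (Rule 4).
With Brygal and Mirxel, Halorn is earned (Rule 6).
Mirjor would need Halorn, Tovash, and Mirxel (Rule 5), but Tovash is never earned. Syldal would need Dalorb, Runjor, and Tovash (Rule 1), but Tovash is never earned. Yorfen would need Mirjor, Runjor, and Halorn (Rule 8), but Mirjor is never earned.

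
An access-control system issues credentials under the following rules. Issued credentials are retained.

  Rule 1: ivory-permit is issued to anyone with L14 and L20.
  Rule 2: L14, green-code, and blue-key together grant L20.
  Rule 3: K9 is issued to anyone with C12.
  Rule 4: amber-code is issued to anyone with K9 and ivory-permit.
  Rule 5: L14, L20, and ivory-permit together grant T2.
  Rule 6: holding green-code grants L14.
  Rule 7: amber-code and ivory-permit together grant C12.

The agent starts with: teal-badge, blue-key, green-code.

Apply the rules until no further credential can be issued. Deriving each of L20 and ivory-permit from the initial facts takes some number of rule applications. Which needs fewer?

L20

L20: Holding green-code grants L14 (Rule 6). Holding L14, green-code, and blue-key grants L20 (Rule 2). [2 rule applications]
ivory-permit: Holding green-code grants L14 (Rule 6). Holding L14, green-code, and blue-key grants L20 (Rule 2). Holding L14 and L20 grants ivory-permit (Rule 1). [3 rule applications]
L20 needs fewer.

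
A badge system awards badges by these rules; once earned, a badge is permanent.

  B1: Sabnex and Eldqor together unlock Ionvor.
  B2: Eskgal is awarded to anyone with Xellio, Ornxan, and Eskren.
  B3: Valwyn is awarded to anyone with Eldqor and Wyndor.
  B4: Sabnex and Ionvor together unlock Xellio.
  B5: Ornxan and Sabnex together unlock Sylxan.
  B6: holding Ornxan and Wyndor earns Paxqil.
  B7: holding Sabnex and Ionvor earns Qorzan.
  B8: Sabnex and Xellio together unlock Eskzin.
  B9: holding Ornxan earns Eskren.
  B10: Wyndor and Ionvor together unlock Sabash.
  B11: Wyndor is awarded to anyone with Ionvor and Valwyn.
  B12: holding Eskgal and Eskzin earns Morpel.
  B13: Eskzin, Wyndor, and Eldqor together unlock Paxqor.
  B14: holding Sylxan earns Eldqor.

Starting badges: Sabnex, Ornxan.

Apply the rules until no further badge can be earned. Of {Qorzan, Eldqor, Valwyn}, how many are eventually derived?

2

With Ornxan and Sabnex, Sylxan is earned (B5).
With Sylxan, Eldqor is earned (B14).
With Sabnex and Eldqor, Ionvor is earned (B1).
With Sabnex and Ionvor, Qorzan is earned (B7).
Qorzan: reached.
Eldqor: reached.
Valwyn would need Eldqor and Wyndor (B3), but Wyndor is never earned.
Reached: Qorzan and Eldqor — 2 of the 3.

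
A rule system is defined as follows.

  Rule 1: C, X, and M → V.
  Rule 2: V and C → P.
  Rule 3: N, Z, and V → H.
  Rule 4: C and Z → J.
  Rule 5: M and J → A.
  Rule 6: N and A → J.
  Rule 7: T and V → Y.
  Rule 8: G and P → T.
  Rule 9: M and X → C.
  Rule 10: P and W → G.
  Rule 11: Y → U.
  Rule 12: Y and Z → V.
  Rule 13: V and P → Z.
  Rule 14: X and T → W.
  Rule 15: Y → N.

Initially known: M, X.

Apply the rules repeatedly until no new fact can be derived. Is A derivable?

From M and X, Rule 9 gives C.
C, X, and M hold, so V follows (Rule 1).
From V and C, Rule 2 gives P.
V and P hold, so Z follows (Rule 13).
From C and Z, Rule 4 gives J.
M and J hold, so A follows (Rule 5).

Yes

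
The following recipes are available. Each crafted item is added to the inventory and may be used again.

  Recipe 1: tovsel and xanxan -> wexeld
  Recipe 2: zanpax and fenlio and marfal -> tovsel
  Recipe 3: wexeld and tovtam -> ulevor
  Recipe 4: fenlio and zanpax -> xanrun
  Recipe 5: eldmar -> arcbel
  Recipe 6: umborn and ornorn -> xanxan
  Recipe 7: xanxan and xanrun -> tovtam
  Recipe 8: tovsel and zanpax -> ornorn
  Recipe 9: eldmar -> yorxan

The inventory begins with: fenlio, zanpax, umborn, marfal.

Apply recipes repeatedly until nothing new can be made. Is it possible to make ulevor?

Using Recipe 4, fenlio and zanpax make xanrun.
Using Recipe 2, zanpax, fenlio, and marfal make tovsel.
Using Recipe 8, tovsel and zanpax make ornorn.
Using Recipe 6, umborn and ornorn make xanxan.
Using Recipe 1, tovsel and xanxan make wexeld.
xanxan and xanrun -> tovtam (Recipe 7).
Using Recipe 3, wexeld and tovtam make ulevor.

Yes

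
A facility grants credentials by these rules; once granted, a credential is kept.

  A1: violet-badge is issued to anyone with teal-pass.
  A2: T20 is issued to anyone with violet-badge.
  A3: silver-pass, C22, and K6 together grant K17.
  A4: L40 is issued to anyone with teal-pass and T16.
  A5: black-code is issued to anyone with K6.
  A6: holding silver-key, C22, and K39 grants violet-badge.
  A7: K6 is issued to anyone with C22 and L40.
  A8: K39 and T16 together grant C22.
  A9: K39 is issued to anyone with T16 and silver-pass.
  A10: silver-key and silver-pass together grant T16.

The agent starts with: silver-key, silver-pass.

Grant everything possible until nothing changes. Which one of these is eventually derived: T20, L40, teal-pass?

T20

Holding silver-key and silver-pass grants T16 (A10).
Holding T16 and silver-pass grants K39 (A9).
Holding K39 and T16 grants C22 (A8).
Holding silver-key, C22, and K39 grants violet-badge (A6).
Holding violet-badge grants T20 (A2).
No rule produces teal-pass, and it is not given. L40 would need teal-pass and T16 (A4), but teal-pass is never granted.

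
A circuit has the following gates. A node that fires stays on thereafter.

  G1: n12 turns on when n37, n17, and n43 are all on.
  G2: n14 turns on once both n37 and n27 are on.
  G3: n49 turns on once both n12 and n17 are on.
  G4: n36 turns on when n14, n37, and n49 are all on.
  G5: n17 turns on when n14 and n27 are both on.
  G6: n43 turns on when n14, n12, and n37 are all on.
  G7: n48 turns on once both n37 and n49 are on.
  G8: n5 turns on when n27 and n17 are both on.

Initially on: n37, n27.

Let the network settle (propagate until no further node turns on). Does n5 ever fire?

n37 and n27 are on, so n14 turns on (G2).
G5: n14 and n27 on → n17 on.
n27 and n17 are on, so n5 turns on (G8).

Yes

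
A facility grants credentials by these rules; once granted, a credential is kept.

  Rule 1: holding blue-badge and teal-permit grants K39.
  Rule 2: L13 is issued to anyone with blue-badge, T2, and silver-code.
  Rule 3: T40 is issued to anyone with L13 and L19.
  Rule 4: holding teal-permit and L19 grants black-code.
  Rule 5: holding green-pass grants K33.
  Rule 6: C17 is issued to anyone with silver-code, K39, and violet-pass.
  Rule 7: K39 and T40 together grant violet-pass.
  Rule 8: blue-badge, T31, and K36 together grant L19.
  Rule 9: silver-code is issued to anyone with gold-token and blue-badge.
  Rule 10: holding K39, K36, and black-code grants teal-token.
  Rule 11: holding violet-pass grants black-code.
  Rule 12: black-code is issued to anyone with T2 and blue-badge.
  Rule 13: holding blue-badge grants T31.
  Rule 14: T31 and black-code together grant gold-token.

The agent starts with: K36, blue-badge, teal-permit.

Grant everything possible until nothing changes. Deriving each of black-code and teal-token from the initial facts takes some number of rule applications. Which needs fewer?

black-code

black-code: Holding blue-badge grants T31 (Rule 13). Holding blue-badge, T31, and K36 grants L19 (Rule 8). Holding teal-permit and L19 grants black-code (Rule 4). [3 rule applications]
teal-token: Holding blue-badge and teal-permit grants K39 (Rule 1). Holding blue-badge grants T31 (Rule 13). Holding blue-badge, T31, and K36 grants L19 (Rule 8). Holding teal-permit and L19 grants black-code (Rule 4). Holding K39, K36, and black-code grants teal-token (Rule 10). [5 rule applications]
black-code needs fewer.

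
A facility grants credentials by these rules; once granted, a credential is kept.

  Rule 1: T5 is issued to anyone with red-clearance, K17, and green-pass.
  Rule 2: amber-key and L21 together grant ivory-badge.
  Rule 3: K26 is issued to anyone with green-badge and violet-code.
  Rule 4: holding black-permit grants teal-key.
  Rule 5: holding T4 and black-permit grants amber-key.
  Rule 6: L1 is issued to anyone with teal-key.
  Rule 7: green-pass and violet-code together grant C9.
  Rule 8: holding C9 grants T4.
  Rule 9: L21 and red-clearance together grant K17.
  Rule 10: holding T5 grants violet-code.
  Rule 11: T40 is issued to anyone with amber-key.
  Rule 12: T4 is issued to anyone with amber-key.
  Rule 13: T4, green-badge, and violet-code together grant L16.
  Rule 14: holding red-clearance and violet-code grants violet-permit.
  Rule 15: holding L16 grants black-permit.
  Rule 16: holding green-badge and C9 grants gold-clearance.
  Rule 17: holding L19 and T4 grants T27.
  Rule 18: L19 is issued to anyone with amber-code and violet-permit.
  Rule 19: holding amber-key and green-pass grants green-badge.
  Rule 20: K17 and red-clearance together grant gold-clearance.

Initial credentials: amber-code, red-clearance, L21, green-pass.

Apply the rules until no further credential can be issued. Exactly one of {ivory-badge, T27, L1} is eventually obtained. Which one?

T27

Holding L21 and red-clearance grants K17 (Rule 9).
Holding red-clearance, K17, and green-pass grants T5 (Rule 1).
Holding T5 grants violet-code (Rule 10).
Holding green-pass and violet-code grants C9 (Rule 7).
Holding red-clearance and violet-code grants violet-permit (Rule 14).
Holding amber-code and violet-permit grants L19 (Rule 18).
Holding C9 grants T4 (Rule 8).
Holding L19 and T4 grants T27 (Rule 17).
L1 would need teal-key (Rule 6), but teal-key is never granted. ivory-badge would need amber-key and L21 (Rule 2), but amber-key is never granted.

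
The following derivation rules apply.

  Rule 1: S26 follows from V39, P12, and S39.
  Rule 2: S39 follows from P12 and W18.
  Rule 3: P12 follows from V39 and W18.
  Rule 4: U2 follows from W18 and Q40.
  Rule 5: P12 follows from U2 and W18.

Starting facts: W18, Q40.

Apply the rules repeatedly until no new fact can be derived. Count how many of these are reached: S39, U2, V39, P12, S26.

3

From W18 and Q40, Rule 4 gives U2.
U2 and W18 hold, so P12 follows (Rule 5).
P12 and W18 hold, so S39 follows (Rule 2).
S39: reached.
U2: reached.
No rule produces V39, and it is not given.
P12: reached.
S26 would need V39, P12, and S39 (Rule 1), but V39 is never established.
Reached: S39, U2, and P12 — 3 of the 5.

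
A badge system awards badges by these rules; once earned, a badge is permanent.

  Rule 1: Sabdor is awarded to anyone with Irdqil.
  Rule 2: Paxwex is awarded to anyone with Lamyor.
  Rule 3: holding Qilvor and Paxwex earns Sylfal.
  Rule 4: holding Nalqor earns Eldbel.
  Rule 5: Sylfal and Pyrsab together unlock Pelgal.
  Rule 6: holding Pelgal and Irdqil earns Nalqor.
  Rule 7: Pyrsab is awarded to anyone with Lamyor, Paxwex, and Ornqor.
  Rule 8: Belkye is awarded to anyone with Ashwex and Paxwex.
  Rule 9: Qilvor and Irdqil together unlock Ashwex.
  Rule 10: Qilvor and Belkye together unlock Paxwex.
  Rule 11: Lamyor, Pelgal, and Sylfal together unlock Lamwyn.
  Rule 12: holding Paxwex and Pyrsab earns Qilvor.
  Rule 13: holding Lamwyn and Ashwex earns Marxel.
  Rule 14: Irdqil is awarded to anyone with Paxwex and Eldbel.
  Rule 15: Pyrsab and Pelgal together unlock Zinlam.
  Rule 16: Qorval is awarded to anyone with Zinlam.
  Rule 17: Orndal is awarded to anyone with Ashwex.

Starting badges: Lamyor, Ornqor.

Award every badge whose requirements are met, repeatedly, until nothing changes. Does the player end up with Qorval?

With Lamyor, Paxwex is earned (Rule 2).
With Lamyor, Paxwex, and Ornqor, Pyrsab is earned (Rule 7).
With Paxwex and Pyrsab, Qilvor is earned (Rule 12).
With Qilvor and Paxwex, Sylfal is earned (Rule 3).
With Sylfal and Pyrsab, Pelgal is earned (Rule 5).
With Pyrsab and Pelgal, Zinlam is earned (Rule 15).
With Zinlam, Qorval is earned (Rule 16).

Yes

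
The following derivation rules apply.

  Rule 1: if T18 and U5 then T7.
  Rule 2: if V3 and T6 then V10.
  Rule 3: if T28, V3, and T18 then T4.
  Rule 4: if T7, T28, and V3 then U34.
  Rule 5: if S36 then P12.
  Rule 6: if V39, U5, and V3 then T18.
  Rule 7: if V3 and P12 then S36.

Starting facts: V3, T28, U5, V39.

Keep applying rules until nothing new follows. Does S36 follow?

S36 would need V3 and P12 (Rule 7), but P12 is never established.

No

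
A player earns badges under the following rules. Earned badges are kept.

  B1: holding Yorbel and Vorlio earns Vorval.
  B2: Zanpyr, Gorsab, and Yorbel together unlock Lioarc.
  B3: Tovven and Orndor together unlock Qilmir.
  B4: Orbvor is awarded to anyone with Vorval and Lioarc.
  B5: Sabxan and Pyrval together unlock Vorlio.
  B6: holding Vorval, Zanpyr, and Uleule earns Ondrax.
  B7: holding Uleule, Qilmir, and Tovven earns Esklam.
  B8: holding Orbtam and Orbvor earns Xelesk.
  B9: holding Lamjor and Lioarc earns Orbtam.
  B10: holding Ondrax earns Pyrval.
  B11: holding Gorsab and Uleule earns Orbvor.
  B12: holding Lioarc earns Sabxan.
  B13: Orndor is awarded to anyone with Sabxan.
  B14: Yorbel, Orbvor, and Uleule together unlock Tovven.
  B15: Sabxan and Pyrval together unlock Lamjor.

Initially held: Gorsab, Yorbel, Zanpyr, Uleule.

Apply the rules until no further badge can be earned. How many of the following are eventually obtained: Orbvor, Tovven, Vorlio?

2

With Gorsab and Uleule, Orbvor is earned (B11).
With Yorbel, Orbvor, and Uleule, Tovven is earned (B14).
Orbvor: reached.
Tovven: reached.
Vorlio would need Sabxan and Pyrval (B5), but Pyrval is never earned.
Reached: Orbvor and Tovven — 2 of the 3.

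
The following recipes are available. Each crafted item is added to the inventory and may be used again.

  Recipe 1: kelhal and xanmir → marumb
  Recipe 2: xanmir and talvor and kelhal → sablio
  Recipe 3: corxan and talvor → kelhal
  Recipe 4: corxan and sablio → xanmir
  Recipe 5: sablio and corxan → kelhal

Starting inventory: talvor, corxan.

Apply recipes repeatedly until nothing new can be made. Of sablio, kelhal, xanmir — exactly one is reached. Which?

Using Recipe 3, corxan and talvor make kelhal.
sablio would need xanmir, talvor, and kelhal (Recipe 2), but xanmir is never obtained. xanmir would need corxan and sablio (Recipe 4), but sablio is never obtained.

kelhal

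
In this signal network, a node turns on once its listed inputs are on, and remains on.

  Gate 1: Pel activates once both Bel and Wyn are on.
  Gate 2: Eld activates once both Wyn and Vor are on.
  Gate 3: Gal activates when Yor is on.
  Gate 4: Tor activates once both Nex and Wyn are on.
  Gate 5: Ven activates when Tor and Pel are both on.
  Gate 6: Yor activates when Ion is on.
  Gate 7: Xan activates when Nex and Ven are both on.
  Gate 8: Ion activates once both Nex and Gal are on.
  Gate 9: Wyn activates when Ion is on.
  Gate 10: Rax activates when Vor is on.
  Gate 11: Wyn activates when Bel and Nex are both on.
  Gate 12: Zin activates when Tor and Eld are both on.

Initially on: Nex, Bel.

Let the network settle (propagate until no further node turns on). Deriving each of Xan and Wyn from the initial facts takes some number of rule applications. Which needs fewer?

Wyn: Gate 11: Bel and Nex on → Wyn on. [1 rule application]
Xan: Bel and Nex are on, so Wyn activates (Gate 11). Nex and Wyn are on, so Tor activates (Gate 4). Bel and Wyn are on, so Pel activates (Gate 1). Gate 5: Tor and Pel on → Ven on. Nex and Ven are on, so Xan activates (Gate 7). [5 rule applications]
Wyn needs fewer.

Wyn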